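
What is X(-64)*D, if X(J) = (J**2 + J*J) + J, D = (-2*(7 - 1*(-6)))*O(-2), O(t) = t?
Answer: 422656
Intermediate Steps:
D = 52 (D = -2*(7 - 1*(-6))*(-2) = -2*(7 + 6)*(-2) = -2*13*(-2) = -26*(-2) = 52)
X(J) = J + 2*J**2 (X(J) = (J**2 + J**2) + J = 2*J**2 + J = J + 2*J**2)
X(-64)*D = -64*(1 + 2*(-64))*52 = -64*(1 - 128)*52 = -64*(-127)*52 = 8128*52 = 422656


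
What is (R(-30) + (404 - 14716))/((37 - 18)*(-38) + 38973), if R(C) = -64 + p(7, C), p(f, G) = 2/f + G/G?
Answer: -100623/267757 ≈ -0.37580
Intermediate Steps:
p(f, G) = 1 + 2/f (p(f, G) = 2/f + 1 = 1 + 2/f)
R(C) = -439/7 (R(C) = -64 + (2 + 7)/7 = -64 + (⅐)*9 = -64 + 9/7 = -439/7)
(R(-30) + (404 - 14716))/((37 - 18)*(-38) + 38973) = (-439/7 + (404 - 14716))/((37 - 18)*(-38) + 38973) = (-439/7 - 14312)/(19*(-38) + 38973) = -100623/(7*(-722 + 38973)) = -100623/7/38251 = -100623/7*1/38251 = -100623/267757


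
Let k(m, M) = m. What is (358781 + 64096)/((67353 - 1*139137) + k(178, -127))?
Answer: -422877/71606 ≈ -5.9056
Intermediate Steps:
(358781 + 64096)/((67353 - 1*139137) + k(178, -127)) = (358781 + 64096)/((67353 - 1*139137) + 178) = 422877/((67353 - 139137) + 178) = 422877/(-71784 + 178) = 422877/(-71606) = 422877*(-1/71606) = -422877/71606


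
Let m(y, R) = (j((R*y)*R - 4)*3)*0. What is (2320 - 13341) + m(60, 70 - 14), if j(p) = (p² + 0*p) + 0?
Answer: -11021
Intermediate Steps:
j(p) = p² (j(p) = (p² + 0) + 0 = p² + 0 = p²)
m(y, R) = 0 (m(y, R) = (((R*y)*R - 4)²*3)*0 = ((y*R² - 4)²*3)*0 = ((-4 + y*R²)²*3)*0 = (3*(-4 + y*R²)²)*0 = 0)
(2320 - 13341) + m(60, 70 - 14) = (2320 - 13341) + 0 = -11021 + 0 = -11021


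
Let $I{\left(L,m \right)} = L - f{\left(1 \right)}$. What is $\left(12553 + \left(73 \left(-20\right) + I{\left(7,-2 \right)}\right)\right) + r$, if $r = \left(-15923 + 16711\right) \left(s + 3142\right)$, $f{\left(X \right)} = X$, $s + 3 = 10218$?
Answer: $10536415$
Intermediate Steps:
$s = 10215$ ($s = -3 + 10218 = 10215$)
$r = 10525316$ ($r = \left(-15923 + 16711\right) \left(10215 + 3142\right) = 788 \cdot 13357 = 10525316$)
$I{\left(L,m \right)} = -1 + L$ ($I{\left(L,m \right)} = L - 1 = -1 + L$)
$\left(12553 + \left(73 \left(-20\right) + I{\left(7,-2 \right)}\right)\right) + r = \left(12553 + \left(73 \left(-20\right) + \left(-1 + 7\right)\right)\right) + 10525316 = \left(12553 + \left(-1460 + 6\right)\right) + 10525316 = \left(12553 - 1454\right) + 10525316 = 11099 + 10525316 = 10536415$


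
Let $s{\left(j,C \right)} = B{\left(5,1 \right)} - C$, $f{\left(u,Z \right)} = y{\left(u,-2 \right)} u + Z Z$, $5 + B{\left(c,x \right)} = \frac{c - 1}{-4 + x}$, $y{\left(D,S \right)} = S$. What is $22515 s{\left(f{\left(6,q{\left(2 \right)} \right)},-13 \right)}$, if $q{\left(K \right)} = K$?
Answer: $150100$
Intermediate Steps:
$B{\left(c,x \right)} = -5 + \frac{-1 + c}{-4 + x}$ ($B{\left(c,x \right)} = -5 + \frac{c - 1}{-4 + x} = -5 + \frac{-1 + c}{-4 + x}$)
$f{\left(u,Z \right)} = Z^{2} - 2 u$ ($f{\left(u,Z \right)} = - 2 u + Z Z = - 2 u + Z^{2} = Z^{2} - 2 u$)
$s{\left(j,C \right)} = - \frac{19}{3} - C$ ($s{\left(j,C \right)} = \frac{19 + 5 - 5}{-4 + 1} - C = \frac{19 + 5 - 5}{-3} - C = \left(- \frac{1}{3}\right) 19 - C = - \frac{19}{3} - C$)
$22515 s{\left(f{\left(6,q{\left(2 \right)} \right)},-13 \right)} = 22515 \left(- \frac{19}{3} - -13\right) = 22515 \left(- \frac{19}{3} + 13\right) = 22515 \cdot \frac{20}{3} = 150100$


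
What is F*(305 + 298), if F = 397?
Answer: 239391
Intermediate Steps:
F*(305 + 298) = 397*(305 + 298) = 397*603 = 239391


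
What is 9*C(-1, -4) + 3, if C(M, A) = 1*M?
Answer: -6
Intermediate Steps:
C(M, A) = M
9*C(-1, -4) + 3 = 9*(-1) + 3 = -9 + 3 = -6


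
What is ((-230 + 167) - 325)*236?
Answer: -91568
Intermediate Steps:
((-230 + 167) - 325)*236 = (-63 - 325)*236 = -388*236 = -91568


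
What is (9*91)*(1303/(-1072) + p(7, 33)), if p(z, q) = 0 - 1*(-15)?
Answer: 12102363/1072 ≈ 11290.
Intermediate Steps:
p(z, q) = 15 (p(z, q) = 0 + 15 = 15)
(9*91)*(1303/(-1072) + p(7, 33)) = (9*91)*(1303/(-1072) + 15) = 819*(1303*(-1/1072) + 15) = 819*(-1303/1072 + 15) = 819*(14777/1072) = 12102363/1072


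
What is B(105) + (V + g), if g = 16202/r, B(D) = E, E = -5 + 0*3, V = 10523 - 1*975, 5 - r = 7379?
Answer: 35176940/3687 ≈ 9540.8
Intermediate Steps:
r = -7374 (r = 5 - 1*7379 = 5 - 7379 = -7374)
V = 9548 (V = 10523 - 975 = 9548)
E = -5 (E = -5 + 0 = -5)
B(D) = -5
g = -8101/3687 (g = 16202/(-7374) = 16202*(-1/7374) = -8101/3687 ≈ -2.1972)
B(105) + (V + g) = -5 + (9548 - 8101/3687) = -5 + 35195375/3687 = 35176940/3687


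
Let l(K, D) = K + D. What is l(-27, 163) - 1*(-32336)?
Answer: 32472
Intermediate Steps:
l(K, D) = D + K
l(-27, 163) - 1*(-32336) = (163 - 27) - 1*(-32336) = 136 + 32336 = 32472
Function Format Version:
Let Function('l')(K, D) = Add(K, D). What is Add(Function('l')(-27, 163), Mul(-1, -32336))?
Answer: 32472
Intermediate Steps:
Function('l')(K, D) = Add(D, K)
Add(Function('l')(-27, 163), Mul(-1, -32336)) = Add(Add(163, -27), Mul(-1, -32336)) = Add(136, 32336) = 32472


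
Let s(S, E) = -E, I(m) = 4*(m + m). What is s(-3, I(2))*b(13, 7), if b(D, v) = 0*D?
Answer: 0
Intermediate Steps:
I(m) = 8*m (I(m) = 4*(2*m) = 8*m)
b(D, v) = 0
s(-3, I(2))*b(13, 7) = -8*2*0 = -1*16*0 = -16*0 = 0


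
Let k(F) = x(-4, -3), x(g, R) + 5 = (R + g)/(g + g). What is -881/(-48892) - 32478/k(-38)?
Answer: 4234448027/537812 ≈ 7873.5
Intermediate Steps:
x(g, R) = -5 + (R + g)/(2*g) (x(g, R) = -5 + (R + g)/(g + g) = -5 + (R + g)/((2*g)) = -5 + (R + g)*(1/(2*g)) = -5 + (R + g)/(2*g))
k(F) = -33/8 (k(F) = (½)*(-3 - 9*(-4))/(-4) = (½)*(-¼)*(-3 + 36) = (½)*(-¼)*33 = -33/8)
-881/(-48892) - 32478/k(-38) = -881/(-48892) - 32478/(-33/8) = -881*(-1/48892) - 32478*(-8/33) = 881/48892 + 86608/11 = 4234448027/537812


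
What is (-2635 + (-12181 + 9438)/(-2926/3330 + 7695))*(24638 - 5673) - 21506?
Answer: -640548950494747/12810712 ≈ -5.0001e+7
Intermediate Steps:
(-2635 + (-12181 + 9438)/(-2926/3330 + 7695))*(24638 - 5673) - 21506 = (-2635 - 2743/(-2926*1/3330 + 7695))*18965 - 21506 = (-2635 - 2743/(-1463/1665 + 7695))*18965 - 21506 = (-2635 - 2743/12810712/1665)*18965 - 21506 = (-2635 - 2743*1665/12810712)*18965 - 21506 = (-2635 - 4567095/12810712)*18965 - 21506 = -33760793215/12810712*18965 - 21506 = -640273443322475/12810712 - 21506 = -640548950494747/12810712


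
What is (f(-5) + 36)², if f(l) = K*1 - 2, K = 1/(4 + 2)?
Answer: 42025/36 ≈ 1167.4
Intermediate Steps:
K = ⅙ (K = 1/6 = ⅙ ≈ 0.16667)
f(l) = -11/6 (f(l) = (⅙)*1 - 2 = ⅙ - 2 = -11/6)
(f(-5) + 36)² = (-11/6 + 36)² = (205/6)² = 42025/36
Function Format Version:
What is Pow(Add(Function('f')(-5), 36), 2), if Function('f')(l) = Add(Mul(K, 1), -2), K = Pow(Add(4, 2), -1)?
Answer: Rational(42025, 36) ≈ 1167.4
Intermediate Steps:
K = Rational(1, 6) (K = Pow(6, -1) = Rational(1, 6) ≈ 0.16667)
Function('f')(l) = Rational(-11, 6) (Function('f')(l) = Add(Mul(Rational(1, 6), 1), -2) = Add(Rational(1, 6), -2) = Rational(-11, 6))
Pow(Add(Function('f')(-5), 36), 2) = Pow(Add(Rational(-11, 6), 36), 2) = Pow(Rational(205, 6), 2) = Rational(42025, 36)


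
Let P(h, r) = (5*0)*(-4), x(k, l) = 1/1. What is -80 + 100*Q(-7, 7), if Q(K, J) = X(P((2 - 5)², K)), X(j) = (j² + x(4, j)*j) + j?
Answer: -80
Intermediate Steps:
x(k, l) = 1
P(h, r) = 0 (P(h, r) = 0*(-4) = 0)
X(j) = j² + 2*j (X(j) = (j² + 1*j) + j = (j² + j) + j = (j + j²) + j = j² + 2*j)
Q(K, J) = 0 (Q(K, J) = 0*(2 + 0) = 0*2 = 0)
-80 + 100*Q(-7, 7) = -80 + 100*0 = -80 + 0 = -80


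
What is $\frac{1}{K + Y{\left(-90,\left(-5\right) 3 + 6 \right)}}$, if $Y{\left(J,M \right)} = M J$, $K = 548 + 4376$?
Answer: $\frac{1}{5734} \approx 0.0001744$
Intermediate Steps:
$K = 4924$
$Y{\left(J,M \right)} = J M$
$\frac{1}{K + Y{\left(-90,\left(-5\right) 3 + 6 \right)}} = \frac{1}{4924 - 90 \left(\left(-5\right) 3 + 6\right)} = \frac{1}{4924 - 90 \left(-15 + 6\right)} = \frac{1}{4924 - -810} = \frac{1}{4924 + 810} = \frac{1}{5734}$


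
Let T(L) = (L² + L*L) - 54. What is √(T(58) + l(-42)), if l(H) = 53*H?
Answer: 4*√278 ≈ 66.693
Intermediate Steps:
T(L) = -54 + 2*L² (T(L) = (L² + L²) - 54 = 2*L² - 54 = -54 + 2*L²)
√(T(58) + l(-42)) = √((-54 + 2*58²) + 53*(-42)) = √((-54 + 2*3364) - 2226) = √((-54 + 6728) - 2226) = √(6674 - 2226) = √4448 = 4*√278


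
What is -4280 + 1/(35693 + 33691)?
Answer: -296963519/69384 ≈ -4280.0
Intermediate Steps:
-4280 + 1/(35693 + 33691) = -4280 + 1/69384 = -296963519/69384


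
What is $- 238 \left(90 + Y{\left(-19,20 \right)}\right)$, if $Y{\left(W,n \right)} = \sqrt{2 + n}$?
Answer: $-21420 - 238 \sqrt{22} \approx -22536.0$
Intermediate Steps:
$- 238 \left(90 + Y{\left(-19,20 \right)}\right) = - 238 \left(90 + \sqrt{2 + 20}\right) = - 238 \left(90 + \sqrt{22}\right) = -21420 - 238 \sqrt{22}$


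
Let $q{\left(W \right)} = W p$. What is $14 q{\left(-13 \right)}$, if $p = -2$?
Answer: $364$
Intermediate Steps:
$q{\left(W \right)} = - 2 W$ ($q{\left(W \right)} = W \left(-2\right) = - 2 W$)
$14 q{\left(-13 \right)} = 14 \left(\left(-2\right) \left(-13\right)\right) = 14 \cdot 26 = 364$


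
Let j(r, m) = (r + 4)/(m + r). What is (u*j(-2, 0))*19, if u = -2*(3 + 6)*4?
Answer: 1368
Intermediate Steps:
u = -72 (u = -2*9*4 = -18*4 = -72)
j(r, m) = (4 + r)/(m + r)
(u*j(-2, 0))*19 = -72*(4 - 2)/(0 - 2)*19 = -72*2/(-2)*19 = -(-36)*2*19 = -72*(-1)*19 = 72*19 = 1368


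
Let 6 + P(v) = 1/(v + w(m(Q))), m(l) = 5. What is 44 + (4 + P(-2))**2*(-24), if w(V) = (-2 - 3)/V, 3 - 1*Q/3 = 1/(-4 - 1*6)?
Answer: -260/3 ≈ -86.667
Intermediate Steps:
Q = 93/10 (Q = 9 - 3/(-4 - 1*6) = 9 - 3/(-4 - 6) = 9 - 3/(-10) = 9 - 3*(-1/10) = 9 + 3/10 = 93/10 ≈ 9.3000)
w(V) = -5/V
P(v) = -6 + 1/(-1 + v) (P(v) = -6 + 1/(v - 5/5) = -6 + 1/(v - 5*1/5) = -6 + 1/(v - 1) = -6 + 1/(-1 + v))
44 + (4 + P(-2))**2*(-24) = 44 + (4 + (7 - 6*(-2))/(-1 - 2))**2*(-24) = 44 + (4 + (7 + 12)/(-3))**2*(-24) = 44 + (4 - 1/3*19)**2*(-24) = 44 + (4 - 19/3)**2*(-24) = 44 + (-7/3)**2*(-24) = 44 + (49/9)*(-24) = 44 - 392/3 = -260/3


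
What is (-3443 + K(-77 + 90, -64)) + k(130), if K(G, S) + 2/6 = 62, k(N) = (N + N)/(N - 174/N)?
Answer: -84783572/25089 ≈ -3379.3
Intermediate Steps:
k(N) = 2*N/(N - 174/N) (k(N) = (2*N)/(N - 174/N) = 2*N/(N - 174/N))
K(G, S) = 185/3 (K(G, S) = -⅓ + 62 = 185/3)
(-3443 + K(-77 + 90, -64)) + k(130) = (-3443 + 185/3) + 2*130²/(-174 + 130²) = -10144/3 + 2*16900/(-174 + 16900) = -10144/3 + 2*16900/16726 = -10144/3 + 2*16900*(1/16726) = -10144/3 + 16900/8363 = -84783572/25089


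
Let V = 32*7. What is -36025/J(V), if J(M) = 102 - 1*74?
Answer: -36025/28 ≈ -1286.6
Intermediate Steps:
V = 224
J(M) = 28 (J(M) = 102 - 74 = 28)
-36025/J(V) = -36025/28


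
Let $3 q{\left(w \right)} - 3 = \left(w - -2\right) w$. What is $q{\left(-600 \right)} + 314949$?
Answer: $434550$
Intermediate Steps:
$q{\left(w \right)} = 1 + \frac{w \left(2 + w\right)}{3}$ ($q{\left(w \right)} = 1 + \frac{\left(w - -2\right) w}{3} = 1 + \frac{\left(w + 2\right) w}{3} = 1 + \frac{\left(2 + w\right) w}{3} = 1 + \frac{w \left(2 + w\right)}{3}$)
$q{\left(-600 \right)} + 314949 = \left(1 + \frac{\left(-600\right)^{2}}{3} + \frac{2}{3} \left(-600\right)\right) + 314949 = \left(1 + \frac{1}{3} \cdot 360000 - 400\right) + 314949 = \left(1 + 120000 - 400\right) + 314949 = 119601 + 314949 = 434550$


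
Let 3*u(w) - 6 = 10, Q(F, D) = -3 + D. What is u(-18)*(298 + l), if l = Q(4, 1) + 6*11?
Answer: 5792/3 ≈ 1930.7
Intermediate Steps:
l = 64 (l = (-3 + 1) + 6*11 = -2 + 66 = 64)
u(w) = 16/3 (u(w) = 2 + (⅓)*10 = 2 + 10/3 = 16/3)
u(-18)*(298 + l) = 16*(298 + 64)/3 = (16/3)*362 = 5792/3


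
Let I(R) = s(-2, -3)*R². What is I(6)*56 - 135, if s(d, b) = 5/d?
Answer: -5175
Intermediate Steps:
I(R) = -5*R²/2 (I(R) = (5/(-2))*R² = (5*(-½))*R² = -5*R²/2)
I(6)*56 - 135 = -5/2*6²*56 - 135 = -5/2*36*56 - 135 = -90*56 - 135 = -5040 - 135 = -5175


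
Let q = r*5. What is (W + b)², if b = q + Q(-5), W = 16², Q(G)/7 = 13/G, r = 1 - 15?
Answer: 703921/25 ≈ 28157.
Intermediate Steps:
r = -14
Q(G) = 91/G (Q(G) = 7*(13/G) = 91/G)
q = -70 (q = -14*5 = -70)
W = 256
b = -441/5 (b = -70 + 91/(-5) = -70 + 91*(-⅕) = -70 - 91/5 = -441/5 ≈ -88.200)
(W + b)² = (256 - 441/5)² = (839/5)² = 703921/25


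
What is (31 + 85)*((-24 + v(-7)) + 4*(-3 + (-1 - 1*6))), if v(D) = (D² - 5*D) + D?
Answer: 1508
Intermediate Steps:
v(D) = D² - 4*D
(31 + 85)*((-24 + v(-7)) + 4*(-3 + (-1 - 1*6))) = (31 + 85)*((-24 - 7*(-4 - 7)) + 4*(-3 + (-1 - 1*6))) = 116*((-24 - 7*(-11)) + 4*(-3 + (-1 - 6))) = 116*((-24 + 77) + 4*(-3 - 7)) = 116*(53 + 4*(-10)) = 116*(53 - 40) = 116*13 = 1508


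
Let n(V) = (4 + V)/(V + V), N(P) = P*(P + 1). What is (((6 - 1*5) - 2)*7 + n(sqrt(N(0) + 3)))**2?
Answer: 523/12 - 26*sqrt(3)/3 ≈ 28.572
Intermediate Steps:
N(P) = P*(1 + P)
n(V) = (4 + V)/(2*V) (n(V) = (4 + V)/((2*V)) = (4 + V)*(1/(2*V)) = (4 + V)/(2*V))
(((6 - 1*5) - 2)*7 + n(sqrt(N(0) + 3)))**2 = (((6 - 1*5) - 2)*7 + (4 + sqrt(0*(1 + 0) + 3))/(2*(sqrt(0*(1 + 0) + 3))))**2 = (((6 - 5) - 2)*7 + (4 + sqrt(0*1 + 3))/(2*(sqrt(0*1 + 3))))**2 = ((1 - 2)*7 + (4 + sqrt(0 + 3))/(2*(sqrt(0 + 3))))**2 = (-1*7 + (4 + sqrt(3))/(2*(sqrt(3))))**2 = (-7 + (sqrt(3)/3)*(4 + sqrt(3))/2)**2 = (-7 + sqrt(3)*(4 + sqrt(3))/6)**2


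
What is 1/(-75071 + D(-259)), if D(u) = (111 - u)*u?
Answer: -1/170901 ≈ -5.8513e-6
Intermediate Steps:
D(u) = u*(111 - u)
1/(-75071 + D(-259)) = 1/(-75071 - 259*(111 - 1*(-259))) = 1/(-75071 - 259*(111 + 259)) = 1/(-75071 - 259*370) = 1/(-75071 - 95830) = 1/(-170901) = -1/170901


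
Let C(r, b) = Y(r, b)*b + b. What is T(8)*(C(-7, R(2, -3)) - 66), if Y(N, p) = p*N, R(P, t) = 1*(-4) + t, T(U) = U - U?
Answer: 0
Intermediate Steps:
T(U) = 0
R(P, t) = -4 + t
Y(N, p) = N*p
C(r, b) = b + r*b² (C(r, b) = (r*b)*b + b = (b*r)*b + b = r*b² + b = b + r*b²)
T(8)*(C(-7, R(2, -3)) - 66) = 0*((-4 - 3)*(1 + (-4 - 3)*(-7)) - 66) = 0*(-7*(1 - 7*(-7)) - 66) = 0*(-7*(1 + 49) - 66) = 0*(-7*50 - 66) = 0*(-350 - 66) = 0*(-416) = 0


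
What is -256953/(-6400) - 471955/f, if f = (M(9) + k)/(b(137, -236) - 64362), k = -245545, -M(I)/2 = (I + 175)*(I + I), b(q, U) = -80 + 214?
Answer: -193936649154943/1613881600 ≈ -1.2017e+5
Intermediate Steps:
b(q, U) = 134
M(I) = -4*I*(175 + I) (M(I) = -2*(I + 175)*(I + I) = -2*(175 + I)*2*I = -4*I*(175 + I))
f = 252169/64228 (f = (-4*9*(175 + 9) - 245545)/(134 - 64362) = (-4*9*184 - 245545)/(-64228) = (-6624 - 245545)*(-1/64228) = -252169*(-1/64228) = 252169/64228 ≈ 3.9262)
-256953/(-6400) - 471955/f = -256953/(-6400) - 471955/252169/64228 = -256953*(-1/6400) - 471955*64228/252169 = 256953/6400 - 30312725740/252169 = -193936649154943/1613881600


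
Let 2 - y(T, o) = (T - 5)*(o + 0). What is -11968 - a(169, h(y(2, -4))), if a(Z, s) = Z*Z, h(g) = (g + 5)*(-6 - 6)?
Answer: -40529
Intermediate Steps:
y(T, o) = 2 - o*(-5 + T) (y(T, o) = 2 - (T - 5)*(o + 0) = 2 - (-5 + T)*o = 2 - o*(-5 + T))
h(g) = -60 - 12*g (h(g) = (5 + g)*(-12) = -60 - 12*g)
a(Z, s) = Z²
-11968 - a(169, h(y(2, -4))) = -11968 - 1*169² = -11968 - 1*28561 = -11968 - 28561 = -40529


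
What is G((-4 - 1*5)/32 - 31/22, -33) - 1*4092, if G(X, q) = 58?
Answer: -4034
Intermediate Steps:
G((-4 - 1*5)/32 - 31/22, -33) - 1*4092 = 58 - 1*4092 = 58 - 4092 = -4034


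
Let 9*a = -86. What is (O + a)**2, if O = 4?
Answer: 2500/81 ≈ 30.864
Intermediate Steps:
a = -86/9 (a = (1/9)*(-86) = -86/9 ≈ -9.5556)
(O + a)**2 = (4 - 86/9)**2 = (-50/9)**2 = 2500/81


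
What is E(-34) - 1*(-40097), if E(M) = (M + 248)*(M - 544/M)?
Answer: 36245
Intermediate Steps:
E(M) = (248 + M)*(M - 544/M)
E(-34) - 1*(-40097) = (-544 + (-34)**2 - 134912/(-34) + 248*(-34)) - 1*(-40097) = (-544 + 1156 - 134912*(-1/34) - 8432) + 40097 = (-544 + 1156 + 3968 - 8432) + 40097 = -3852 + 40097 = 36245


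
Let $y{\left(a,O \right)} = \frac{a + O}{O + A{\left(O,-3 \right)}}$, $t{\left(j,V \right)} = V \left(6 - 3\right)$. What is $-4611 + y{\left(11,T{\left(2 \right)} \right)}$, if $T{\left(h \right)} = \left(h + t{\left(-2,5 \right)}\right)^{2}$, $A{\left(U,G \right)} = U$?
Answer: $- \frac{1332429}{289} \approx -4610.5$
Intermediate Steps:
$t{\left(j,V \right)} = 3 V$ ($t{\left(j,V \right)} = V 3 = 3 V$)
$T{\left(h \right)} = \left(15 + h\right)^{2}$ ($T{\left(h \right)} = \left(h + 3 \cdot 5\right)^{2} = \left(h + 15\right)^{2} = \left(15 + h\right)^{2}$)
$y{\left(a,O \right)} = \frac{O + a}{2 O}$ ($y{\left(a,O \right)} = \frac{a + O}{O + O} = \frac{O + a}{2 O}$)
$-4611 + y{\left(11,T{\left(2 \right)} \right)} = -4611 + \frac{\left(15 + 2\right)^{2} + 11}{2 \left(15 + 2\right)^{2}} = -4611 + \frac{17^{2} + 11}{2 \cdot 17^{2}} = -4611 + \frac{289 + 11}{2 \cdot 289} = -4611 + \frac{1}{2} \cdot \frac{1}{289} \cdot 300 = -4611 + \frac{150}{289} = - \frac{1332429}{289}$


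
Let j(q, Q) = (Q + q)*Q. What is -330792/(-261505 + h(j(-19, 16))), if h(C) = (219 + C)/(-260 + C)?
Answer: 101883936/80543711 ≈ 1.2650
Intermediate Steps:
j(q, Q) = Q*(Q + q)
h(C) = (219 + C)/(-260 + C)
-330792/(-261505 + h(j(-19, 16))) = -330792/(-261505 + (219 + 16*(16 - 19))/(-260 + 16*(16 - 19))) = -330792/(-261505 + (219 + 16*(-3))/(-260 + 16*(-3))) = -330792/(-261505 + (219 - 48)/(-260 - 48)) = -330792/(-261505 + 171/(-308)) = -330792/(-261505 - 1/308*171) = -330792/(-261505 - 171/308) = -330792/(-80543711/308) = -330792*(-308/80543711) = 101883936/80543711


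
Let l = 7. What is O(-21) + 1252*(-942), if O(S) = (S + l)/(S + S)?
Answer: -3538151/3 ≈ -1.1794e+6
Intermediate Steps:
O(S) = (7 + S)/(2*S) (O(S) = (S + 7)/(S + S) = (7 + S)/((2*S)) = (7 + S)*(1/(2*S)) = (7 + S)/(2*S))
O(-21) + 1252*(-942) = (½)*(7 - 21)/(-21) + 1252*(-942) = (½)*(-1/21)*(-14) - 1179384 = ⅓ - 1179384 = -3538151/3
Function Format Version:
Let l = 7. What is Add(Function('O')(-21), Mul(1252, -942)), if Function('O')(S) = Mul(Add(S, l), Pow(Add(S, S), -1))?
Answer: Rational(-3538151, 3) ≈ -1.1794e+6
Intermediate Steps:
Function('O')(S) = Mul(Rational(1, 2), Pow(S, -1), Add(7, S)) (Function('O')(S) = Mul(Add(S, 7), Pow(Add(S, S), -1)) = Mul(Add(7, S), Pow(Mul(2, S), -1)) = Mul(Add(7, S), Mul(Rational(1, 2), Pow(S, -1))) = Mul(Rational(1, 2), Pow(S, -1), Add(7, S)))
Add(Function('O')(-21), Mul(1252, -942)) = Add(Mul(Rational(1, 2), Pow(-21, -1), Add(7, -21)), Mul(1252, -942)) = Add(Mul(Rational(1, 2), Rational(-1, 21), -14), -1179384) = Add(Rational(1, 3), -1179384) = Rational(-3538151, 3)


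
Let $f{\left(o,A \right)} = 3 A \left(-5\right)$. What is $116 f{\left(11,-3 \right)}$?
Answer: $5220$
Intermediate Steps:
$f{\left(o,A \right)} = - 15 A$
$116 f{\left(11,-3 \right)} = 116 \left(\left(-15\right) \left(-3\right)\right) = 116 \cdot 45 = 5220$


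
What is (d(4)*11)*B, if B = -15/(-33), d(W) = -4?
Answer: -20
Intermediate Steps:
B = 5/11 (B = -15*(-1/33) = 5/11 ≈ 0.45455)
(d(4)*11)*B = -4*11*(5/11) = -44*5/11 = -20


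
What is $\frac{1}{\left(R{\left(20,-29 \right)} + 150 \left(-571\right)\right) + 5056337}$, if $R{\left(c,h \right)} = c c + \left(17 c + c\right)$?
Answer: $\frac{1}{4971447} \approx 2.0115 \cdot 10^{-7}$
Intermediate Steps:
$R{\left(c,h \right)} = c^{2} + 18 c$
$\frac{1}{\left(R{\left(20,-29 \right)} + 150 \left(-571\right)\right) + 5056337} = \frac{1}{\left(20 \left(18 + 20\right) + 150 \left(-571\right)\right) + 5056337} = \frac{1}{\left(20 \cdot 38 - 85650\right) + 5056337} = \frac{1}{\left(760 - 85650\right) + 5056337} = \frac{1}{-84890 + 5056337} = \frac{1}{4971447}$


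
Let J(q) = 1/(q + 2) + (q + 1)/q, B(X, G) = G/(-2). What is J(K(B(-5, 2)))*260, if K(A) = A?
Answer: 260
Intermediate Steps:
B(X, G) = -G/2 (B(X, G) = G*(-1/2) = -G/2)
J(q) = 1/(2 + q) + (1 + q)/q
J(K(B(-5, 2)))*260 = ((2 + (-1/2*2)**2 + 4*(-1/2*2))/(((-1/2*2))*(2 - 1/2*2)))*260 = ((2 + (-1)**2 + 4*(-1))/((-1)*(2 - 1)))*260 = -1*(2 + 1 - 4)/1*260 = -1*1*(-1)*260 = 1*260 = 260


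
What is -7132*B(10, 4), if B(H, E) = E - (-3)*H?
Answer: -242488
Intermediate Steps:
B(H, E) = E + 3*H
-7132*B(10, 4) = -7132*(4 + 3*10) = -7132*(4 + 30) = -7132*34 = -242488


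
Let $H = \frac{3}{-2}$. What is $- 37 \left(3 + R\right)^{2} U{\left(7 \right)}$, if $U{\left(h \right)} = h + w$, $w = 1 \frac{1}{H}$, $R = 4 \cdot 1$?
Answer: $- \frac{34447}{3} \approx -11482.0$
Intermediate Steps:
$R = 4$
$H = - \frac{3}{2}$ ($H = 3 \left(- \frac{1}{2}\right) = - \frac{3}{2} \approx -1.5$)
$w = - \frac{2}{3}$ ($w = 1 \frac{1}{- \frac{3}{2}} = 1 \left(- \frac{2}{3}\right) = - \frac{2}{3} \approx -0.66667$)
$U{\left(h \right)} = - \frac{2}{3} + h$ ($U{\left(h \right)} = h - \frac{2}{3} = - \frac{2}{3} + h$)
$- 37 \left(3 + R\right)^{2} U{\left(7 \right)} = - 37 \left(3 + 4\right)^{2} \left(- \frac{2}{3} + 7\right) = - 37 \cdot 7^{2} \cdot \frac{19}{3} = \left(-37\right) 49 \cdot \frac{19}{3} = \left(-1813\right) \frac{19}{3} = - \frac{34447}{3}$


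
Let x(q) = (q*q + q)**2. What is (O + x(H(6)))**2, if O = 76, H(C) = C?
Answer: 3385600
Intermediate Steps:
x(q) = (q + q**2)**2 (x(q) = (q**2 + q)**2 = (q + q**2)**2)
(O + x(H(6)))**2 = (76 + 6**2*(1 + 6)**2)**2 = (76 + 36*7**2)**2 = (76 + 36*49)**2 = (76 + 1764)**2 = 1840**2 = 3385600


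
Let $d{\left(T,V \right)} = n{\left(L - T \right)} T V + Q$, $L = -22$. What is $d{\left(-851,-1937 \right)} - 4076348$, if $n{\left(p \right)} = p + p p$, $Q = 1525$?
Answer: $1134201568267$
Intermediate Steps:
$n{\left(p \right)} = p + p^{2}$
$d{\left(T,V \right)} = 1525 + T V \left(-22 - T\right) \left(-21 - T\right)$ ($d{\left(T,V \right)} = \left(-22 - T\right) \left(1 - \left(22 + T\right)\right) T V + 1525 = \left(-22 - T\right) \left(-21 - T\right) T V + 1525 = T \left(-22 - T\right) \left(-21 - T\right) V + 1525 = T V \left(-22 - T\right) \left(-21 - T\right) + 1525 = 1525 + T V \left(-22 - T\right) \left(-21 - T\right)$)
$d{\left(-851,-1937 \right)} - 4076348 = \left(1525 - - 1648387 \left(21 - 851\right) \left(22 - 851\right)\right) - 4076348 = \left(1525 - \left(-1648387\right) \left(-830\right) \left(-829\right)\right) - 4076348 = \left(1525 + 1134205643090\right) - 4076348 = 1134205644615 - 4076348 = 1134201568267$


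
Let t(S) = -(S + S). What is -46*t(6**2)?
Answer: 3312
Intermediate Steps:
t(S) = -2*S
-46*t(6**2) = -(-92)*6**2 = -(-92)*36 = -46*(-72) = 3312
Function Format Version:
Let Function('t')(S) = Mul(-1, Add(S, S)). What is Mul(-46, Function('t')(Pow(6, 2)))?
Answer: 3312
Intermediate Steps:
Function('t')(S) = Mul(-2, S) (Function('t')(S) = Mul(-1, Mul(2, S)) = Mul(-2, S))
Mul(-46, Function('t')(Pow(6, 2))) = Mul(-46, Mul(-2, Pow(6, 2))) = Mul(-46, Mul(-2, 36)) = Mul(-46, -72) = 3312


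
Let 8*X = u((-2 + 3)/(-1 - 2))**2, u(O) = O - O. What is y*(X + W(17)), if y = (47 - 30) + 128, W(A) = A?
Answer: 2465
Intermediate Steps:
y = 145 (y = 17 + 128 = 145)
u(O) = 0
X = 0 (X = (1/8)*0**2 = (1/8)*0 = 0)
y*(X + W(17)) = 145*(0 + 17) = 145*17 = 2465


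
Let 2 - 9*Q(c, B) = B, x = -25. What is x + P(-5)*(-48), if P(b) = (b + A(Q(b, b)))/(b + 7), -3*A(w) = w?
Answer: 911/9 ≈ 101.22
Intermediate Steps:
Q(c, B) = 2/9 - B/9
A(w) = -w/3
P(b) = (-2/27 + 28*b/27)/(7 + b) (P(b) = (b - (2/9 - b/9)/3)/(b + 7) = (b + (-2/27 + b/27))/(7 + b) = (-2/27 + 28*b/27)/(7 + b))
x + P(-5)*(-48) = -25 + (2*(-1 + 14*(-5))/(27*(7 - 5)))*(-48) = -25 + ((2/27)*(-1 - 70)/2)*(-48) = -25 + ((2/27)*(½)*(-71))*(-48) = -25 - 71/27*(-48) = -25 + 1136/9 = 911/9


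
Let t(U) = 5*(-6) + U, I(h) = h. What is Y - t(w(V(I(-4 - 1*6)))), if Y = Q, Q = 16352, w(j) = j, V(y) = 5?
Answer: 16377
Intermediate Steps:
Y = 16352
t(U) = -30 + U
Y - t(w(V(I(-4 - 1*6)))) = 16352 - (-30 + 5) = 16352 - 1*(-25) = 16352 + 25 = 16377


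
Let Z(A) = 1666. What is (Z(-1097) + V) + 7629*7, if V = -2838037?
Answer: -2782968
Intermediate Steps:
(Z(-1097) + V) + 7629*7 = (1666 - 2838037) + 7629*7 = -2836371 + 53403 = -2782968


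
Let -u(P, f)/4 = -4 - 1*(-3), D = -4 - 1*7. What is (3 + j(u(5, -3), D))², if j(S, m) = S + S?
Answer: 121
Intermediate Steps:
D = -11 (D = -4 - 7 = -11)
u(P, f) = 4 (u(P, f) = -4*(-4 - 1*(-3)) = -4*(-4 + 3) = -4*(-1) = 4)
j(S, m) = 2*S
(3 + j(u(5, -3), D))² = (3 + 2*4)² = (3 + 8)² = 11² = 121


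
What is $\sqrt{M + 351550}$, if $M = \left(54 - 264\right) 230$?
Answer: $5 \sqrt{12130} \approx 550.68$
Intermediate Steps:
$M = -48300$ ($M = \left(-210\right) 230 = -48300$)
$\sqrt{M + 351550} = \sqrt{-48300 + 351550} = \sqrt{303250} = 5 \sqrt{12130}$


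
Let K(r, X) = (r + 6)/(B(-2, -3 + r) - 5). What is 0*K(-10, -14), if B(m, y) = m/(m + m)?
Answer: 0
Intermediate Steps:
B(m, y) = 1/2 (B(m, y) = m/((2*m)) = (1/(2*m))*m = 1/2)
K(r, X) = -4/3 - 2*r/9 (K(r, X) = (r + 6)/(1/2 - 5) = (6 + r)/(-9/2) = (6 + r)*(-2/9) = -4/3 - 2*r/9)
0*K(-10, -14) = 0*(-4/3 - 2/9*(-10)) = 0*(-4/3 + 20/9) = 0*(8/9) = 0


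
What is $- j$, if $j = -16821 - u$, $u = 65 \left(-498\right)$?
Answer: $-15549$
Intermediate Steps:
$u = -32370$
$j = 15549$ ($j = -16821 - -32370 = -16821 + 32370 = 15549$)
$- j = \left(-1\right) 15549 = -15549$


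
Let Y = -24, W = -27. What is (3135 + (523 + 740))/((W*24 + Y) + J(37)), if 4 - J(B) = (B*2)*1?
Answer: -2199/371 ≈ -5.9272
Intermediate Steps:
J(B) = 4 - 2*B (J(B) = 4 - B*2 = 4 - 2*B)
(3135 + (523 + 740))/((W*24 + Y) + J(37)) = (3135 + (523 + 740))/((-27*24 - 24) + (4 - 2*37)) = (3135 + 1263)/((-648 - 24) + (4 - 74)) = 4398/(-672 - 70) = 4398/(-742) = 4398*(-1/742) = -2199/371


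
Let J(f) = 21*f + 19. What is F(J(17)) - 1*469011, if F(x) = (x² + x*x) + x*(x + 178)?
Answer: 22045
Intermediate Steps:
J(f) = 19 + 21*f
F(x) = 2*x² + x*(178 + x) (F(x) = (x² + x²) + x*(178 + x) = 2*x² + x*(178 + x))
F(J(17)) - 1*469011 = (19 + 21*17)*(178 + 3*(19 + 21*17)) - 1*469011 = (19 + 357)*(178 + 3*(19 + 357)) - 469011 = 376*(178 + 3*376) - 469011 = 376*(178 + 1128) - 469011 = 376*1306 - 469011 = 491056 - 469011 = 22045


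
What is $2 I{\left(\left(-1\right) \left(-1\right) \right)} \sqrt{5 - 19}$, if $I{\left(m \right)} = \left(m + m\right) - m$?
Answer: $2 i \sqrt{14} \approx 7.4833 i$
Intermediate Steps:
$I{\left(m \right)} = m$ ($I{\left(m \right)} = 2 m - m = m$)
$2 I{\left(\left(-1\right) \left(-1\right) \right)} \sqrt{5 - 19} = 2 \left(\left(-1\right) \left(-1\right)\right) \sqrt{5 - 19} = 2 \cdot 1 \sqrt{-14} = 2 i \sqrt{14}$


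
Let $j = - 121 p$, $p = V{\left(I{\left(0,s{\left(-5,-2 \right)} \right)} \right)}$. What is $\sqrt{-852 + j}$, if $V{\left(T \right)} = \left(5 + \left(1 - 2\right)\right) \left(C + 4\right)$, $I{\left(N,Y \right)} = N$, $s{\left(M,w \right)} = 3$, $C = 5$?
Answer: $2 i \sqrt{1302} \approx 72.167 i$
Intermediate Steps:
$V{\left(T \right)} = 36$ ($V{\left(T \right)} = \left(5 + \left(1 - 2\right)\right) \left(5 + 4\right) = \left(5 - 1\right) 9 = 4 \cdot 9 = 36$)
$p = 36$
$j = -4356$ ($j = \left(-121\right) 36 = -4356$)
$\sqrt{-852 + j} = \sqrt{-852 - 4356} = \sqrt{-5208} = 2 i \sqrt{1302}$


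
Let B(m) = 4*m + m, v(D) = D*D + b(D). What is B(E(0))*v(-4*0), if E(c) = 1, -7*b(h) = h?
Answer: 0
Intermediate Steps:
b(h) = -h/7
v(D) = D² - D/7 (v(D) = D*D - D/7 = D² - D/7)
B(m) = 5*m
B(E(0))*v(-4*0) = (5*1)*((-4*0)*(-⅐ - 4*0)) = 5*(0*(-⅐ + 0)) = 5*(0*(-⅐)) = 5*0 = 0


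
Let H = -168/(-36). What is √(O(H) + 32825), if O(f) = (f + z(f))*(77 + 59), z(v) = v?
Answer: √306849/3 ≈ 184.65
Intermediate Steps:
H = 14/3 (H = -168*(-1/36) = 14/3 ≈ 4.6667)
O(f) = 272*f (O(f) = (f + f)*(77 + 59) = (2*f)*136 = 272*f)
√(O(H) + 32825) = √(272*(14/3) + 32825) = √(3808/3 + 32825) = √(102283/3) = √306849/3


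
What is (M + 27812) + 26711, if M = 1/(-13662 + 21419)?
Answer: 422934912/7757 ≈ 54523.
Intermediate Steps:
M = 1/7757 ≈ 0.00012892
(M + 27812) + 26711 = (1/7757 + 27812) + 26711 = 215737685/7757 + 26711 = 422934912/7757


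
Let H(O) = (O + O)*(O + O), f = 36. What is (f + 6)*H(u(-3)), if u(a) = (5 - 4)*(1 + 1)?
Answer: 672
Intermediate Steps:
u(a) = 2 (u(a) = 1*2 = 2)
H(O) = 4*O² (H(O) = (2*O)*(2*O) = 4*O²)
(f + 6)*H(u(-3)) = (36 + 6)*(4*2²) = 42*(4*4) = 42*16 = 672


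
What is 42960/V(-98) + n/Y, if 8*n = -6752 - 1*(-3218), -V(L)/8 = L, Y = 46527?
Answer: 166537799/3039764 ≈ 54.786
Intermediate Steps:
V(L) = -8*L
n = -1767/4 (n = (-6752 - 1*(-3218))/8 = (-6752 + 3218)/8 = (1/8)*(-3534) = -1767/4 ≈ -441.75)
42960/V(-98) + n/Y = 42960/((-8*(-98))) - 1767/4/46527 = 42960/784 - 1767/4*1/46527 = 42960*(1/784) - 589/62036 = 2685/49 - 589/62036 = 166537799/3039764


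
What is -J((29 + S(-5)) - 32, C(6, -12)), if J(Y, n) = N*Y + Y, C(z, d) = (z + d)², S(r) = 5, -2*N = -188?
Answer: -190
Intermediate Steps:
N = 94 (N = -½*(-188) = 94)
C(z, d) = (d + z)²
J(Y, n) = 95*Y (J(Y, n) = 94*Y + Y = 95*Y)
-J((29 + S(-5)) - 32, C(6, -12)) = -95*((29 + 5) - 32) = -95*(34 - 32) = -95*2 = -1*190 = -190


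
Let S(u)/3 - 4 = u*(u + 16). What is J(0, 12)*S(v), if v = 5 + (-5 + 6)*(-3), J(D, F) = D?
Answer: 0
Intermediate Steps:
v = 2 (v = 5 + 1*(-3) = 5 - 3 = 2)
S(u) = 12 + 3*u*(16 + u) (S(u) = 12 + 3*(u*(u + 16)) = 12 + 3*(u*(16 + u)) = 12 + 3*u*(16 + u))
J(0, 12)*S(v) = 0*(12 + 3*2² + 48*2) = 0*(12 + 3*4 + 96) = 0*(12 + 12 + 96) = 0*120 = 0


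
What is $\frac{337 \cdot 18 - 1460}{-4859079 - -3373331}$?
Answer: $- \frac{2303}{742874} \approx -0.0031001$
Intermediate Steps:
$\frac{337 \cdot 18 - 1460}{-4859079 - -3373331} = \frac{6066 - 1460}{-4859079 + 3373331} = \frac{4606}{-1485748} = 4606 \left(- \frac{1}{1485748}\right) = - \frac{2303}{742874}$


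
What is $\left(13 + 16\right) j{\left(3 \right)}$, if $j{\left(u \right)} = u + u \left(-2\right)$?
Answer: $-87$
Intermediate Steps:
$j{\left(u \right)} = - u$ ($j{\left(u \right)} = u - 2 u = - u$)
$\left(13 + 16\right) j{\left(3 \right)} = \left(13 + 16\right) \left(\left(-1\right) 3\right) = 29 \left(-3\right) = -87$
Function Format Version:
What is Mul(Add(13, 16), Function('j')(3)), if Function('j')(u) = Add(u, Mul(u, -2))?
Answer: -87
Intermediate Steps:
Function('j')(u) = Mul(-1, u) (Function('j')(u) = Add(u, Mul(-2, u)) = Mul(-1, u))
Mul(Add(13, 16), Function('j')(3)) = Mul(Add(13, 16), Mul(-1, 3)) = Mul(29, -3) = -87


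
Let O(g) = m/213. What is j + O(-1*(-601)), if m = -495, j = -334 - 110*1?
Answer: -31689/71 ≈ -446.32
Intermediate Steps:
j = -444 (j = -334 - 110 = -444)
O(g) = -165/71 (O(g) = -495/213 = -495*1/213 = -165/71)
j + O(-1*(-601)) = -444 - 165/71 = -31689/71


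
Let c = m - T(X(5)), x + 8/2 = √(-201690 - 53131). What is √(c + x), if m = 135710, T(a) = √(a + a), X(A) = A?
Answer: √(135706 - √10 + I*√254821) ≈ 368.38 + 0.6852*I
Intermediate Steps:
x = -4 + I*√254821 (x = -4 + √(-201690 - 53131) = -4 + √(-254821) = -4 + I*√254821 ≈ -4.0 + 504.8*I)
T(a) = √2*√a (T(a) = √(2*a) = √2*√a)
c = 135710 - √10 (c = 135710 - √2*√5 = 135710 - √10 ≈ 1.3571e+5)
√(c + x) = √((135710 - √10) + (-4 + I*√254821)) = √(135706 - √10 + I*√254821)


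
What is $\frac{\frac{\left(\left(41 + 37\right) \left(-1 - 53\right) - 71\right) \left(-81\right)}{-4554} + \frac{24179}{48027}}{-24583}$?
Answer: $\frac{1839062195}{597407756946} \approx 0.0030784$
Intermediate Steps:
$\frac{\frac{\left(\left(41 + 37\right) \left(-1 - 53\right) - 71\right) \left(-81\right)}{-4554} + \frac{24179}{48027}}{-24583} = \left(\left(78 \left(-54\right) - 71\right) \left(-81\right) \left(- \frac{1}{4554}\right) + 24179 \cdot \frac{1}{48027}\right) \left(- \frac{1}{24583}\right) = \left(\left(-4212 - 71\right) \left(-81\right) \left(- \frac{1}{4554}\right) + \frac{24179}{48027}\right) \left(- \frac{1}{24583}\right) = \left(\left(-4283\right) \left(-81\right) \left(- \frac{1}{4554}\right) + \frac{24179}{48027}\right) \left(- \frac{1}{24583}\right) = \left(346923 \left(- \frac{1}{4554}\right) + \frac{24179}{48027}\right) \left(- \frac{1}{24583}\right) = \left(- \frac{38547}{506} + \frac{24179}{48027}\right) \left(- \frac{1}{24583}\right) = \left(- \frac{1839062195}{24301662}\right) \left(- \frac{1}{24583}\right) = \frac{1839062195}{597407756946}$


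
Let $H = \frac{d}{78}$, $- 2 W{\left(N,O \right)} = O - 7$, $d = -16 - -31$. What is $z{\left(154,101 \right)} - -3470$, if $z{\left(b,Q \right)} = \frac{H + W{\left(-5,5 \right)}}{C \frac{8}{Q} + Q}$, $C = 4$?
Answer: $\frac{923224391}{266058} \approx 3470.0$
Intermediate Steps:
$d = 15$ ($d = -16 + 31 = 15$)
$W{\left(N,O \right)} = \frac{7}{2} - \frac{O}{2}$ ($W{\left(N,O \right)} = - \frac{O - 7}{2} = - \frac{-7 + O}{2} = \frac{7}{2} - \frac{O}{2}$)
$H = \frac{5}{26}$ ($H = \frac{15}{78} = 15 \cdot \frac{1}{78} = \frac{5}{26} \approx 0.19231$)
$z{\left(b,Q \right)} = \frac{31}{26 \left(Q + \frac{32}{Q}\right)}$ ($z{\left(b,Q \right)} = \frac{\frac{5}{26} + \left(\frac{7}{2} - \frac{5}{2}\right)}{4 \frac{8}{Q} + Q} = \frac{\frac{5}{26} + \left(\frac{7}{2} - \frac{5}{2}\right)}{\frac{32}{Q} + Q} = \frac{\frac{5}{26} + 1}{Q + \frac{32}{Q}} = \frac{31}{26 \left(Q + \frac{32}{Q}\right)}$)
$z{\left(154,101 \right)} - -3470 = \frac{31}{26} \cdot 101 \frac{1}{32 + 101^{2}} - -3470 = \frac{31}{26} \cdot 101 \frac{1}{32 + 10201} + 3470 = \frac{31}{26} \cdot 101 \cdot \frac{1}{10233} + 3470 = \frac{3131}{266058} + 3470 = \frac{923224391}{266058}$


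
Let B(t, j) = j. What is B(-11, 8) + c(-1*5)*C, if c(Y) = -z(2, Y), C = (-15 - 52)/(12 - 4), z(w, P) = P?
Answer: -271/8 ≈ -33.875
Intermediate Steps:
C = -67/8 ≈ -8.3750
c(Y) = -Y
B(-11, 8) + c(-1*5)*C = 8 - (-1)*5*(-67/8) = 8 - 1*(-5)*(-67/8) = 8 + 5*(-67/8) = 8 - 335/8 = -271/8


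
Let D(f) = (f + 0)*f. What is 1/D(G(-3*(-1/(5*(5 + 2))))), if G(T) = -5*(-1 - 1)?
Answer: 1/100 ≈ 0.010000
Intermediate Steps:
G(T) = 10 (G(T) = -5*(-2) = 10)
D(f) = f² (D(f) = f*f = f²)
1/D(G(-3*(-1/(5*(5 + 2))))) = 1/(10²) = 1/100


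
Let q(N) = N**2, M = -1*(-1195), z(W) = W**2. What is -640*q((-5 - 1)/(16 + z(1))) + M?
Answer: 322315/289 ≈ 1115.3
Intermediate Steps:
M = 1195
-640*q((-5 - 1)/(16 + z(1))) + M = -640*(-5 - 1)**2/(16 + 1**2)**2 + 1195 = -640*36/(16 + 1)**2 + 1195 = -640*(-6/17)**2 + 1195 = -640*36/289 + 1195 = -23040/289 + 1195 = 322315/289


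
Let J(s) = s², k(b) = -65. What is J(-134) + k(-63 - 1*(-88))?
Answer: 17891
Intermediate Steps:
J(-134) + k(-63 - 1*(-88)) = (-134)² - 65 = 17956 - 65 = 17891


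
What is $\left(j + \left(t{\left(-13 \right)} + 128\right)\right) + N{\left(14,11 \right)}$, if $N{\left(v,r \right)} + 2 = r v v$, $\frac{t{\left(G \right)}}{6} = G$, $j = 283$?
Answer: $2487$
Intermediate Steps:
$t{\left(G \right)} = 6 G$
$N{\left(v,r \right)} = -2 + r v^{2}$ ($N{\left(v,r \right)} = -2 + r v v = -2 + r v^{2}$)
$\left(j + \left(t{\left(-13 \right)} + 128\right)\right) + N{\left(14,11 \right)} = \left(283 + \left(6 \left(-13\right) + 128\right)\right) - \left(2 - 11 \cdot 14^{2}\right) = \left(283 + \left(-78 + 128\right)\right) + \left(-2 + 11 \cdot 196\right) = \left(283 + 50\right) + \left(-2 + 2156\right) = 333 + 2154 = 2487$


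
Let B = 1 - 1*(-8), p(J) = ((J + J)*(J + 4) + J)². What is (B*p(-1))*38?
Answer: 16758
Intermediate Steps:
p(J) = (J + 2*J*(4 + J))² (p(J) = ((2*J)*(4 + J) + J)² = (2*J*(4 + J) + J)² = (J + 2*J*(4 + J))²)
B = 9 (B = 1 + 8 = 9)
(B*p(-1))*38 = (9*((-1)²*(9 + 2*(-1))²))*38 = (9*(1*(9 - 2)²))*38 = (9*(1*7²))*38 = (9*(1*49))*38 = (9*49)*38 = 441*38 = 16758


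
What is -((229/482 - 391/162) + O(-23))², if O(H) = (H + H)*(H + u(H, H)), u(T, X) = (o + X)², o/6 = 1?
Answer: -57071679616859209/381069441 ≈ -1.4977e+8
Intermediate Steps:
o = 6 (o = 6*1 = 6)
u(T, X) = (6 + X)²
O(H) = 2*H*(H + (6 + H)²) (O(H) = (H + H)*(H + (6 + H)²) = (2*H)*(H + (6 + H)²) = 2*H*(H + (6 + H)²))
-((229/482 - 391/162) + O(-23))² = -((229/482 - 391/162) + 2*(-23)*(-23 + (6 - 23)²))² = -((229*(1/482) - 391*1/162) + 2*(-23)*(-23 + (-17)²))² = -((229/482 - 391/162) + 2*(-23)*(-23 + 289))² = -(-37841/19521 + 2*(-23)*266)² = -(-37841/19521 - 12236)² = -(-238896797/19521)² = -1*57071679616859209/381069441 = -57071679616859209/381069441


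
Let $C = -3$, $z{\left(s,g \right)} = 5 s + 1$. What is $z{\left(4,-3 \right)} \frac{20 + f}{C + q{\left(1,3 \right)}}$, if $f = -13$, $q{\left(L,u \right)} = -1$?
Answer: $- \frac{147}{4} \approx -36.75$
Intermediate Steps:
$z{\left(s,g \right)} = 1 + 5 s$
$z{\left(4,-3 \right)} \frac{20 + f}{C + q{\left(1,3 \right)}} = \left(1 + 5 \cdot 4\right) \frac{20 - 13}{-3 - 1} = \left(1 + 20\right) \frac{7}{-4} = 21 \cdot 7 \left(- \frac{1}{4}\right) = 21 \left(- \frac{7}{4}\right) = - \frac{147}{4}$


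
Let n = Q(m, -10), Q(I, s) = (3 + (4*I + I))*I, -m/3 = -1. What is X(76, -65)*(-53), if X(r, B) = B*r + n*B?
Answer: 447850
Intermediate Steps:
m = 3 (m = -3*(-1) = 3)
Q(I, s) = I*(3 + 5*I) (Q(I, s) = (3 + 5*I)*I = I*(3 + 5*I))
n = 54 (n = 3*(3 + 5*3) = 3*(3 + 15) = 3*18 = 54)
X(r, B) = 54*B + B*r (X(r, B) = B*r + 54*B = 54*B + B*r)
X(76, -65)*(-53) = -65*(54 + 76)*(-53) = -65*130*(-53) = -8450*(-53) = 447850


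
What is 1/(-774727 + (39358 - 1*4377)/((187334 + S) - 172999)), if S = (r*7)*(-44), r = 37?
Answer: -2939/2276887672 ≈ -1.2908e-6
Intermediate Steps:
S = -11396 (S = (37*7)*(-44) = 259*(-44) = -11396)
1/(-774727 + (39358 - 1*4377)/((187334 + S) - 172999)) = 1/(-774727 + (39358 - 1*4377)/((187334 - 11396) - 172999)) = 1/(-774727 + (39358 - 4377)/(175938 - 172999)) = 1/(-774727 + 34981/2939) = 1/(-2276887672/2939) = -2939/2276887672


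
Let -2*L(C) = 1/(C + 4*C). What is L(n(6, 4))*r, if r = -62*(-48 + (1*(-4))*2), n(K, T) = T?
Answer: -434/5 ≈ -86.800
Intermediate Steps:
L(C) = -1/(10*C) (L(C) = -1/(2*(C + 4*C)) = -1/(5*C)/2 = -1/(10*C))
r = 3472 (r = -62*(-48 - 4*2) = -62*(-48 - 8) = -62*(-56) = 3472)
L(n(6, 4))*r = -1/10/4*3472 = -1/10*1/4*3472 = -1/40*3472 = -434/5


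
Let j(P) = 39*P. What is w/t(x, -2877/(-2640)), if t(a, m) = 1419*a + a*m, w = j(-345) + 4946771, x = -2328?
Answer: -542664760/363656589 ≈ -1.4922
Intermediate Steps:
w = 4933316 (w = 39*(-345) + 4946771 = -13455 + 4946771 = 4933316)
w/t(x, -2877/(-2640)) = 4933316/((-2328*(1419 - 2877/(-2640)))) = 4933316/((-2328*(1419 - 2877*(-1/2640)))) = 4933316/((-2328*(1419 + 959/880))) = 4933316/((-2328*1249679/880)) = 4933316/(-363656589/110) = 4933316*(-110/363656589) = -542664760/363656589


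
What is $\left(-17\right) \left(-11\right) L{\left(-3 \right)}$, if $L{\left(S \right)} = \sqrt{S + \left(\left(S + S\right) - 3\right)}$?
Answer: $374 i \sqrt{3} \approx 647.79 i$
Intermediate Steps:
$L{\left(S \right)} = \sqrt{-3 + 3 S}$ ($L{\left(S \right)} = \sqrt{S + \left(2 S - 3\right)} = \sqrt{S + \left(-3 + 2 S\right)} = \sqrt{-3 + 3 S}$)
$\left(-17\right) \left(-11\right) L{\left(-3 \right)} = \left(-17\right) \left(-11\right) \sqrt{-3 + 3 \left(-3\right)} = 187 \sqrt{-3 - 9} = 187 \sqrt{-12} = 187 \cdot 2 i \sqrt{3} = 374 i \sqrt{3}$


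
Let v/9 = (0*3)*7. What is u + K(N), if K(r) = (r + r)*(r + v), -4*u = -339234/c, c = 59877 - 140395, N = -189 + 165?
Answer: 185343855/161036 ≈ 1150.9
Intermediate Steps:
N = -24
c = -80518
v = 0 (v = 9*((0*3)*7) = 9*(0*7) = 9*0 = 0)
u = -169617/161036 (u = -(-169617)/(2*(-80518)) = -(-169617)*(-1)/(2*80518) = -¼*169617/40259 = -169617/161036 ≈ -1.0533)
K(r) = 2*r² (K(r) = (r + r)*(r + 0) = (2*r)*r = 2*r²)
u + K(N) = -169617/161036 + 2*(-24)² = -169617/161036 + 2*576 = -169617/161036 + 1152 = 185343855/161036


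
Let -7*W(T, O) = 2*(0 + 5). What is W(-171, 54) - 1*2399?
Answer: -16803/7 ≈ -2400.4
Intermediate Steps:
W(T, O) = -10/7 (W(T, O) = -2*(0 + 5)/7 = -2*5/7 = -1/7*10 = -10/7)
W(-171, 54) - 1*2399 = -10/7 - 1*2399 = -10/7 - 2399 = -16803/7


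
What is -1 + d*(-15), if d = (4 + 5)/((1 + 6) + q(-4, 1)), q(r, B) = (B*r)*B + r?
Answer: 134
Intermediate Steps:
q(r, B) = r + r*B² (q(r, B) = r*B² + r = r + r*B²)
d = -9 (d = (4 + 5)/((1 + 6) - 4*(1 + 1²)) = 9/(7 - 4*(1 + 1)) = 9/(7 - 4*2) = 9/(7 - 8) = 9/(-1) = 9*(-1) = -9)
-1 + d*(-15) = -1 - 9*(-15) = -1 + 135 = 134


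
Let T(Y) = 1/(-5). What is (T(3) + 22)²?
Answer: 11881/25 ≈ 475.24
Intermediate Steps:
T(Y) = -⅕
(T(3) + 22)² = (-⅕ + 22)² = (109/5)² = 11881/25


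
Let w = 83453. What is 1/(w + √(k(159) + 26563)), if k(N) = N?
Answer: 83453/6964376487 - √26722/6964376487 ≈ 1.1959e-5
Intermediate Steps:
1/(w + √(k(159) + 26563)) = 1/(83453 + √(159 + 26563)) = 1/(83453 + √26722)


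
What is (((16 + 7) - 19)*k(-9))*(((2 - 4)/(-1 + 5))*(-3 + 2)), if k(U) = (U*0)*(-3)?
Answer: 0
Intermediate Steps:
k(U) = 0 (k(U) = 0*(-3) = 0)
(((16 + 7) - 19)*k(-9))*(((2 - 4)/(-1 + 5))*(-3 + 2)) = (((16 + 7) - 19)*0)*(((2 - 4)/(-1 + 5))*(-3 + 2)) = ((23 - 19)*0)*(-2/4*(-1)) = (4*0)*(-2*¼*(-1)) = 0*(-½*(-1)) = 0*(½) = 0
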